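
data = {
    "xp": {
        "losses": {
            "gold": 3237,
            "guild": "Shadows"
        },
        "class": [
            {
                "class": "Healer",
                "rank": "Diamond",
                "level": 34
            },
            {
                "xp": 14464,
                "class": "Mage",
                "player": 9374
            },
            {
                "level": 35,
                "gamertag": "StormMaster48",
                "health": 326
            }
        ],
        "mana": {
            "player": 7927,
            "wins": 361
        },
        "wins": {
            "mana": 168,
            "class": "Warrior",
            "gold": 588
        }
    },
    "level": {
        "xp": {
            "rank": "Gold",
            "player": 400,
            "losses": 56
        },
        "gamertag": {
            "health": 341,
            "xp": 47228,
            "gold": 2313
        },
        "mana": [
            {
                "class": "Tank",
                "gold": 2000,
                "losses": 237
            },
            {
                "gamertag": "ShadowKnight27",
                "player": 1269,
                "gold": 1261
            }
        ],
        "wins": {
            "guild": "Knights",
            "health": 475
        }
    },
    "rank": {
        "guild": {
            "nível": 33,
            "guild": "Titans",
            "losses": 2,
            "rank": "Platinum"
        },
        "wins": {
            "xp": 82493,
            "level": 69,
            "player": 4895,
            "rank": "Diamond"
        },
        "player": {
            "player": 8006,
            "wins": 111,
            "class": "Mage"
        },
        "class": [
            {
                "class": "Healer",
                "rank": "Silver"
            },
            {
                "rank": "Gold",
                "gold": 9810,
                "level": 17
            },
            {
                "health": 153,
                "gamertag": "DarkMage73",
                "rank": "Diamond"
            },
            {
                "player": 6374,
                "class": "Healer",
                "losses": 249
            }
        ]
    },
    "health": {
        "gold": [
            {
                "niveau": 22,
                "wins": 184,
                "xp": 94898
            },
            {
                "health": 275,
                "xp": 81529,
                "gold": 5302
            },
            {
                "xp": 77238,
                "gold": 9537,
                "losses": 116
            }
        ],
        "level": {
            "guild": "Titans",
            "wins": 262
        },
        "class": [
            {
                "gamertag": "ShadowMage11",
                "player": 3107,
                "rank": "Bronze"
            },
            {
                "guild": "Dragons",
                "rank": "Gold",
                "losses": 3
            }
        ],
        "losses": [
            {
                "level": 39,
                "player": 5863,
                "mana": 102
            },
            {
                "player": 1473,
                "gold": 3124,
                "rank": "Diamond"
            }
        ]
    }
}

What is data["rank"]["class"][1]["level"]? 17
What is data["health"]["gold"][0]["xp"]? 94898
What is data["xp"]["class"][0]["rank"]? "Diamond"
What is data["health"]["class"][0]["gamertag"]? "ShadowMage11"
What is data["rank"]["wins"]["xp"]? 82493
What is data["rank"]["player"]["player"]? 8006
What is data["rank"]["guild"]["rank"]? "Platinum"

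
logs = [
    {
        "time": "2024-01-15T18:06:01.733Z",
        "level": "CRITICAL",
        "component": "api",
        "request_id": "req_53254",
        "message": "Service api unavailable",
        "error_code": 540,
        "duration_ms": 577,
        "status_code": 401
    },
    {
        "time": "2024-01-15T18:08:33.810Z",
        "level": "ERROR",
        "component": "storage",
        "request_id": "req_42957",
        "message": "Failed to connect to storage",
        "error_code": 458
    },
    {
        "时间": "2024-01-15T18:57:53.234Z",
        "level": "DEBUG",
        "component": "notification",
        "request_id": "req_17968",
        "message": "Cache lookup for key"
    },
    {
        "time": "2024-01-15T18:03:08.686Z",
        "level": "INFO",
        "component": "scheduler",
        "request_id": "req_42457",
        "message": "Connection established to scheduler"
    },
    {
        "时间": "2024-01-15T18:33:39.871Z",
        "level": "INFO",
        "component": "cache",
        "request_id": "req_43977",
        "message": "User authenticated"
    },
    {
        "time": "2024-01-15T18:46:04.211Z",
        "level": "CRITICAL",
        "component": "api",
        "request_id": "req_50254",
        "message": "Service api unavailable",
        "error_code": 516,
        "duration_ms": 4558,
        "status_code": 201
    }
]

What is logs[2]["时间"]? "2024-01-15T18:57:53.234Z"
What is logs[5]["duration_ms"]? 4558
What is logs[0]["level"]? "CRITICAL"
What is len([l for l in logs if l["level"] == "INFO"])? 2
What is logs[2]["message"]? "Cache lookup for key"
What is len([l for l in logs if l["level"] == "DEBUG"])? 1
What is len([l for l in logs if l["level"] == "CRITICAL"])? 2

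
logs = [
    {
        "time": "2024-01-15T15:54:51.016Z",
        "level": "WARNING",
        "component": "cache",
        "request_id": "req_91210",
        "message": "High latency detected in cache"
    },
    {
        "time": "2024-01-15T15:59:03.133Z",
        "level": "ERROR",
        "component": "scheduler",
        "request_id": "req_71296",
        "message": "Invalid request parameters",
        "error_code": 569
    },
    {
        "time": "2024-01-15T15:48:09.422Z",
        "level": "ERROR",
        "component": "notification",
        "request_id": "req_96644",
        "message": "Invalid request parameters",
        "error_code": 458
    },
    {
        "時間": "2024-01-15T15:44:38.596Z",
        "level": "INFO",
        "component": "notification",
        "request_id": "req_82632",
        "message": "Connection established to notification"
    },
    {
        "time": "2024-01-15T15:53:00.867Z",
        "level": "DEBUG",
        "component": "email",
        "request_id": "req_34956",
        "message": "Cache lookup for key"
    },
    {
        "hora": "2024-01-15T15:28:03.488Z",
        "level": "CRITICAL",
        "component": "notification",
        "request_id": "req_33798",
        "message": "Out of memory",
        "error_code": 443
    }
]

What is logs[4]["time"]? "2024-01-15T15:53:00.867Z"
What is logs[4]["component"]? "email"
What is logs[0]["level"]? "WARNING"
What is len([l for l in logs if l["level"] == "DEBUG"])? 1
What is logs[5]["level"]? "CRITICAL"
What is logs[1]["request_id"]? "req_71296"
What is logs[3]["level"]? "INFO"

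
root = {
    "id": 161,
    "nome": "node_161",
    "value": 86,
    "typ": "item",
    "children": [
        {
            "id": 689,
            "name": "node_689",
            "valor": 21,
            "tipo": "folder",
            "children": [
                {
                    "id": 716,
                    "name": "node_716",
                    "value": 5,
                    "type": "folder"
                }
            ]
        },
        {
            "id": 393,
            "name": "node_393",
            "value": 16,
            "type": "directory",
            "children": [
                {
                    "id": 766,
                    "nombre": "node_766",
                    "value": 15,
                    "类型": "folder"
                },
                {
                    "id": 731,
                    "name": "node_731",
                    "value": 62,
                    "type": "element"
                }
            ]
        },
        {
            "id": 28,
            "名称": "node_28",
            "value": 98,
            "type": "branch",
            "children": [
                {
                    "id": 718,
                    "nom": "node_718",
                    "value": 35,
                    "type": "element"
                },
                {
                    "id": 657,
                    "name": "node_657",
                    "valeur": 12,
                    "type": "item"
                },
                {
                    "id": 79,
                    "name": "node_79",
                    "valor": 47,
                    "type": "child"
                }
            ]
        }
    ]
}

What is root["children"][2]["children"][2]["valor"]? 47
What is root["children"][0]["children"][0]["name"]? "node_716"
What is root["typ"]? "item"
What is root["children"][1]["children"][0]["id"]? 766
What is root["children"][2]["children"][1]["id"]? 657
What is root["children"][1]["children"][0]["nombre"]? "node_766"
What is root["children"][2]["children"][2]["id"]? 79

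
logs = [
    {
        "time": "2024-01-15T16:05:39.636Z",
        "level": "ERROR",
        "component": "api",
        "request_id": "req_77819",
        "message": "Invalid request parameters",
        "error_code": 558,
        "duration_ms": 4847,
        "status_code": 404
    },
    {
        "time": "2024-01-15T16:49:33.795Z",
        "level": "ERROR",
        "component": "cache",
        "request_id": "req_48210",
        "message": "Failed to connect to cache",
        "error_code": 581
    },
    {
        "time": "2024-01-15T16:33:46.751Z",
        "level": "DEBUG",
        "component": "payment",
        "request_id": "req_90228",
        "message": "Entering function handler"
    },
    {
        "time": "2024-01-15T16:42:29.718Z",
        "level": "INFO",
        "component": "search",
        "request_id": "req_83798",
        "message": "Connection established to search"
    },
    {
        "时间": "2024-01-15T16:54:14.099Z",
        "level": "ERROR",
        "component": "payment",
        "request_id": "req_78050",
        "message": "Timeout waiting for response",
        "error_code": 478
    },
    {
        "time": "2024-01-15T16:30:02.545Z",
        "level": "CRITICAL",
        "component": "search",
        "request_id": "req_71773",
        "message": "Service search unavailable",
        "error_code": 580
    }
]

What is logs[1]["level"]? "ERROR"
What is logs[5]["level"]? "CRITICAL"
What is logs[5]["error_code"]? 580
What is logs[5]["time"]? "2024-01-15T16:30:02.545Z"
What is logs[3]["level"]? "INFO"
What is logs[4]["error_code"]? 478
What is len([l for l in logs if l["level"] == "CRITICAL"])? 1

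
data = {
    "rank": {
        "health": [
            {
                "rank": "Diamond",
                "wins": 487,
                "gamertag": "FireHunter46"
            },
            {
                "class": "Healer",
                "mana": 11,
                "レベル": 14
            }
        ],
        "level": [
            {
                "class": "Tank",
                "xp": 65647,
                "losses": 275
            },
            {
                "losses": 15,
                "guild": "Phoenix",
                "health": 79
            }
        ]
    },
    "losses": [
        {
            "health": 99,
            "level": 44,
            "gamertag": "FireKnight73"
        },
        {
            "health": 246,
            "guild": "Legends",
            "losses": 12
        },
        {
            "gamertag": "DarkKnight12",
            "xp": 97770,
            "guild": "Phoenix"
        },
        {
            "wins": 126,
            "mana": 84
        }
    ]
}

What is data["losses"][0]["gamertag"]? "FireKnight73"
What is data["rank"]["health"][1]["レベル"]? 14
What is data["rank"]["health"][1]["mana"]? 11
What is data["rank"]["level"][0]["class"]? "Tank"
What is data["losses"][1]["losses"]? 12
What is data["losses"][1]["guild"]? "Legends"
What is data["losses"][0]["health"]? 99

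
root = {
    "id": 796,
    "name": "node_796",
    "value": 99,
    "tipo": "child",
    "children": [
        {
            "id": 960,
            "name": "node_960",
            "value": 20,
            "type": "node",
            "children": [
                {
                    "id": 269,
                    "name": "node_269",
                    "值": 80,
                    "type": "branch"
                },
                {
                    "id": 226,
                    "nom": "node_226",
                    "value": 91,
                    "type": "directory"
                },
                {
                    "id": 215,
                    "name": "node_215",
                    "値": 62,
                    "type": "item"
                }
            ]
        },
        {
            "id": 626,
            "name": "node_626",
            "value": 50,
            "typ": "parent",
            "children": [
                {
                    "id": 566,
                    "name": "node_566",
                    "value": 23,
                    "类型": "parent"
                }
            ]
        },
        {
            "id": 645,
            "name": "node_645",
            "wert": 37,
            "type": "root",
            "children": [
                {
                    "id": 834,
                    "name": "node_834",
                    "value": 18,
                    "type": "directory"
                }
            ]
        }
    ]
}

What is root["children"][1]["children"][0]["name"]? "node_566"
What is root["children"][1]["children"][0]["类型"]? "parent"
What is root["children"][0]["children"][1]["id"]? 226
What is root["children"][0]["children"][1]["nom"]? "node_226"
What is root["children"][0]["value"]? 20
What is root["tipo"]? "child"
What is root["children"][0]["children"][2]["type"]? "item"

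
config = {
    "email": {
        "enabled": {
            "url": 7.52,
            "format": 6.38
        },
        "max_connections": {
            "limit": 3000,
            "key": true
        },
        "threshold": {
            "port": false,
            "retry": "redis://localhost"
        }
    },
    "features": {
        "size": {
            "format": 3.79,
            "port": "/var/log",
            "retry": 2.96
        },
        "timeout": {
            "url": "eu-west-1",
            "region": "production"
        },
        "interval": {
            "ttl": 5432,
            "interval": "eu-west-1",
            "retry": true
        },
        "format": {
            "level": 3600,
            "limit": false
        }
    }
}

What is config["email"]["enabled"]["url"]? 7.52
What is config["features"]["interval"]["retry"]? True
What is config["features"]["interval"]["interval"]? "eu-west-1"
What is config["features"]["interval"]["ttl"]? 5432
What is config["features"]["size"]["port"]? "/var/log"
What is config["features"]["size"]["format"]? 3.79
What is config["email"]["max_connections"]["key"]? True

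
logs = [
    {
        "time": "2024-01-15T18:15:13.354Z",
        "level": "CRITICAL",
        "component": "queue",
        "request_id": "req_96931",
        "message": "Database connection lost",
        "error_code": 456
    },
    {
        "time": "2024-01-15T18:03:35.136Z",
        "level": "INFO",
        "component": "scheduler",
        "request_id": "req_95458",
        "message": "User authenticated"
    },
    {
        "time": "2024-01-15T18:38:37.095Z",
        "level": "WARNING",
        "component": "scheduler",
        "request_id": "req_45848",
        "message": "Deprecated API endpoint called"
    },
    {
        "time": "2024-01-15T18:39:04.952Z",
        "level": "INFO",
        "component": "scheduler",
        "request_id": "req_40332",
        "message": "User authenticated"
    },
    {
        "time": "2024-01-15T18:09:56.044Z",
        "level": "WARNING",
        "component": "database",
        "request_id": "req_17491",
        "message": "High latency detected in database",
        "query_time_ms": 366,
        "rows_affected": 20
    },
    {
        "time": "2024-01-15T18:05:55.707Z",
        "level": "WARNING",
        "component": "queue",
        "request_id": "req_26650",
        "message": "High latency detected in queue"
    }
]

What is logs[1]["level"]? "INFO"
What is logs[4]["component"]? "database"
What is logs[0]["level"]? "CRITICAL"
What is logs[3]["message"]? "User authenticated"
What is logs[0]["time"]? "2024-01-15T18:15:13.354Z"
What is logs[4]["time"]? "2024-01-15T18:09:56.044Z"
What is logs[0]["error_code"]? 456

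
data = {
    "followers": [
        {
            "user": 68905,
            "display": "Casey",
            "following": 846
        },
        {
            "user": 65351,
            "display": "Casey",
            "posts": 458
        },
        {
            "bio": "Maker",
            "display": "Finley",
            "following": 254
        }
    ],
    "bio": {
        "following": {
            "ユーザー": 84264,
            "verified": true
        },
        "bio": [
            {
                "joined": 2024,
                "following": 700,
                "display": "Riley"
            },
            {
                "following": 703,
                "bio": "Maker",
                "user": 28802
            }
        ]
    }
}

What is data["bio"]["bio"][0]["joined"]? 2024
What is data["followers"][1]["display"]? "Casey"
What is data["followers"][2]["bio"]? "Maker"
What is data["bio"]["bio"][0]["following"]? 700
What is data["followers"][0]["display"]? "Casey"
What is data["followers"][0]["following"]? 846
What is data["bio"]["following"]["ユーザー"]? 84264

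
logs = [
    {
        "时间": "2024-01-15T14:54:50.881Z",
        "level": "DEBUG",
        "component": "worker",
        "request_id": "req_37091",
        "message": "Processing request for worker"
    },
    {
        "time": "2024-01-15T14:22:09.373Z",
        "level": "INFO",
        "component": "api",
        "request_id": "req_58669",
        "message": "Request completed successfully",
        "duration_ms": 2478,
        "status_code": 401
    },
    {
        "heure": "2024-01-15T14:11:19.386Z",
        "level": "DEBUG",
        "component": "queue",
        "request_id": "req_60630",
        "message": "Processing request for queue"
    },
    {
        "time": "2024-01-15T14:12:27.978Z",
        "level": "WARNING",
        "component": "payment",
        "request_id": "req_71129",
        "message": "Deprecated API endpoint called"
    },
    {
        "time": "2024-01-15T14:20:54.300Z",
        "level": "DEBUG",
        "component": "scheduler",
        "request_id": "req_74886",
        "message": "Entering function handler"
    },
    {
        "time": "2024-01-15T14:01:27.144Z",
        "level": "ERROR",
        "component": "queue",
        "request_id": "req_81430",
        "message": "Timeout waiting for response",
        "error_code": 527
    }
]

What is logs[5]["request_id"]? "req_81430"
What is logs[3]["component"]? "payment"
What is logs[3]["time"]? "2024-01-15T14:12:27.978Z"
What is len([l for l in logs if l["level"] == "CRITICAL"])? 0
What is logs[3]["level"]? "WARNING"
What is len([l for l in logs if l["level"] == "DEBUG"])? 3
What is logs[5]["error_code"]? 527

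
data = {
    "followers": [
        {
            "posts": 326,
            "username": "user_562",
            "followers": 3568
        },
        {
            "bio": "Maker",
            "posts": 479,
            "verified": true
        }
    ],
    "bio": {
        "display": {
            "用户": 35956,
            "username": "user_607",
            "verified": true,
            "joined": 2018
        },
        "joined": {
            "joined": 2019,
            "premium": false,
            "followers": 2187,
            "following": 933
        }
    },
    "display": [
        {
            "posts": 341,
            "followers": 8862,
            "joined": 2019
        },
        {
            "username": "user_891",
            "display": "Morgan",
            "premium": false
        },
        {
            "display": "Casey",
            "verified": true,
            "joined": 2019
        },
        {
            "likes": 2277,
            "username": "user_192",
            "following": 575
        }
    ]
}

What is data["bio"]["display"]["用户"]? 35956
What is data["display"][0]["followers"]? 8862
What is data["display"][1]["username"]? "user_891"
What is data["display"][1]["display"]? "Morgan"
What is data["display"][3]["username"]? "user_192"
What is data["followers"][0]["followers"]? 3568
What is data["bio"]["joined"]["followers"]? 2187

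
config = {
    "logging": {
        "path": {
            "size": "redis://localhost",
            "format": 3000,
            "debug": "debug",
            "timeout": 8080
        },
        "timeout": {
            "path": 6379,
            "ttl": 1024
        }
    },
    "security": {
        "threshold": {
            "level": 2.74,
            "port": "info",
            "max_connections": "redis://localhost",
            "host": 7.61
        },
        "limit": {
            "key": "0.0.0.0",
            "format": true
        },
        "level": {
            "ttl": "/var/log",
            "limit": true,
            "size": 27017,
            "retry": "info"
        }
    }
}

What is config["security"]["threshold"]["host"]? 7.61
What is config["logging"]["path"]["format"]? 3000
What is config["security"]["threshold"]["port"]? "info"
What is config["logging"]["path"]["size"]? "redis://localhost"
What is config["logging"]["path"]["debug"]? "debug"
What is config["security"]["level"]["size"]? 27017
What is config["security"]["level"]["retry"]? "info"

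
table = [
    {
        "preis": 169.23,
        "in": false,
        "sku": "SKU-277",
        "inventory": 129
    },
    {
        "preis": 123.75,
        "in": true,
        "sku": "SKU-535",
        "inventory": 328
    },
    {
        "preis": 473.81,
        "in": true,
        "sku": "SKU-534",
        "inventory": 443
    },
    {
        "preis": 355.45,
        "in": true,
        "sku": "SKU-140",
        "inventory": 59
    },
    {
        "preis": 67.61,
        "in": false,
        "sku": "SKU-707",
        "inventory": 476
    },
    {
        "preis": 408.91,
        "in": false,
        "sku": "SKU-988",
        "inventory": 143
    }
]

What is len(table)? 6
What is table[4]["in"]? False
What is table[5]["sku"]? "SKU-988"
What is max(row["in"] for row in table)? True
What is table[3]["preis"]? 355.45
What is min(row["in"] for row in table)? False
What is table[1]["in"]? True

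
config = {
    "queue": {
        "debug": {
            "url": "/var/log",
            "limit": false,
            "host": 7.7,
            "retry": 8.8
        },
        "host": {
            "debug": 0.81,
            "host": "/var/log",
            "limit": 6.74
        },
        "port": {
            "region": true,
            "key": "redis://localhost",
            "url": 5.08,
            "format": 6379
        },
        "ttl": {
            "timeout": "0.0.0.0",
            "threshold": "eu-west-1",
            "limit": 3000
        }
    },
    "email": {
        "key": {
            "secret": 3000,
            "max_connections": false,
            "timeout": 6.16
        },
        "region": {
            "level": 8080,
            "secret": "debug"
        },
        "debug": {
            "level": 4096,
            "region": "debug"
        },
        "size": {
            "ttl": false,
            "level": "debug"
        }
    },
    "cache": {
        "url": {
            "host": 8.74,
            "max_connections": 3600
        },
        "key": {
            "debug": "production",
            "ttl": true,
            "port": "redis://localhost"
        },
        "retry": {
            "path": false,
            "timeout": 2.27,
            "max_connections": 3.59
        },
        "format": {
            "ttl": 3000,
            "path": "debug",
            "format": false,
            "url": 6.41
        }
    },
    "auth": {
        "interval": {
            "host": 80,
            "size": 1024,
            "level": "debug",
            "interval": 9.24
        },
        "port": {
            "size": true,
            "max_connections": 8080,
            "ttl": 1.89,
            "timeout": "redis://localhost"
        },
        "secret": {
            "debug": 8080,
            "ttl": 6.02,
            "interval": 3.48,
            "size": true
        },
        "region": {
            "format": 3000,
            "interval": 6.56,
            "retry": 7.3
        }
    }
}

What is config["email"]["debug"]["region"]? "debug"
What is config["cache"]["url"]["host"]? 8.74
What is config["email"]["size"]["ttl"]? False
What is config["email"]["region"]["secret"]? "debug"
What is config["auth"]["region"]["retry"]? 7.3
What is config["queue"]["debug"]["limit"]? False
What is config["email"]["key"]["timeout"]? 6.16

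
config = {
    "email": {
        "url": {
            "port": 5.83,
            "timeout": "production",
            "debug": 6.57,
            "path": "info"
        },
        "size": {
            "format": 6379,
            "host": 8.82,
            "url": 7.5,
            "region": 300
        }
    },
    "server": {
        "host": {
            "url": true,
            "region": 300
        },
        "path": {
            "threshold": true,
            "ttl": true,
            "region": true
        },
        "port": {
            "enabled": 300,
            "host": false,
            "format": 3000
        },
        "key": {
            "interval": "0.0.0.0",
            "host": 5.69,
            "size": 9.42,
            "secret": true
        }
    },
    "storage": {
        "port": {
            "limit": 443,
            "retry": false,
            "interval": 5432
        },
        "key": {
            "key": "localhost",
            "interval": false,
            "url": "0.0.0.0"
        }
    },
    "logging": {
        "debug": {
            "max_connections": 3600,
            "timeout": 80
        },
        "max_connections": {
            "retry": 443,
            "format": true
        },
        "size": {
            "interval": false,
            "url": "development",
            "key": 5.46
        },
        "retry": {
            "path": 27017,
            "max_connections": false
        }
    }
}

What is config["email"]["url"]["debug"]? 6.57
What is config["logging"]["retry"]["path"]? 27017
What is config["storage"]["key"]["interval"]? False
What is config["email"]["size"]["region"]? 300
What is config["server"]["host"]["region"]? 300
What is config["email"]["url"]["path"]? "info"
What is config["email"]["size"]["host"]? 8.82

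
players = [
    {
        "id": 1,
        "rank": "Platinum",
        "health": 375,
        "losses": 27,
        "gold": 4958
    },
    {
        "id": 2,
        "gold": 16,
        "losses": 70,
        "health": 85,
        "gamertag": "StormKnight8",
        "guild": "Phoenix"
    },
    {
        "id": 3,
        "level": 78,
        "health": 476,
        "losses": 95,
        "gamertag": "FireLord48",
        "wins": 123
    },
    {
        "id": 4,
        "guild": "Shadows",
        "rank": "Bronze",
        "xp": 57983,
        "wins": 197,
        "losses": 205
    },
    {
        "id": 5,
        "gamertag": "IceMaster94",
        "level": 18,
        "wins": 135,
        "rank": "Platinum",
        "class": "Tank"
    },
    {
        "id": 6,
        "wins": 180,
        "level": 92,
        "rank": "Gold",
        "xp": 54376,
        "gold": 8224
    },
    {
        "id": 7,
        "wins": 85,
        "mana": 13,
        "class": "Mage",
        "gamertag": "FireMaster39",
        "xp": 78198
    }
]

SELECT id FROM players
[1, 2, 3, 4, 5, 6, 7]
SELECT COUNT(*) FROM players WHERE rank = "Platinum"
2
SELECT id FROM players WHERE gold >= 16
[1, 2, 6]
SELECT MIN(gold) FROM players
16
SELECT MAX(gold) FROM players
8224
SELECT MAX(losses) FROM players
205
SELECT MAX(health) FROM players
476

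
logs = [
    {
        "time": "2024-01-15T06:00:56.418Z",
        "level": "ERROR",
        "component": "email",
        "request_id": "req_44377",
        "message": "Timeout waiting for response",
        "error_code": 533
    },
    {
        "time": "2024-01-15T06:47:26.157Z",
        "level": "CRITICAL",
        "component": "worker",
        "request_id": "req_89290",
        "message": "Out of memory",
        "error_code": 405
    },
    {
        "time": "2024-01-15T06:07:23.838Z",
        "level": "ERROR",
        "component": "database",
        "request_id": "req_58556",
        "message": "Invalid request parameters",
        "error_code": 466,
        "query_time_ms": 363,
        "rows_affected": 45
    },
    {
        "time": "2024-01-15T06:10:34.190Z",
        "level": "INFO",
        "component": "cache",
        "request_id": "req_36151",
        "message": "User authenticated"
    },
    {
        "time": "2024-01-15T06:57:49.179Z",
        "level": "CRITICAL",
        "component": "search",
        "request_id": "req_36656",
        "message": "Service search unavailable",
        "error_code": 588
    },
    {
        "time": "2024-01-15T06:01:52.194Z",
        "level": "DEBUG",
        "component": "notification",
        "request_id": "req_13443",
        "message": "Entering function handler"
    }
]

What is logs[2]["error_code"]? 466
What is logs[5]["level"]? "DEBUG"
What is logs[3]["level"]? "INFO"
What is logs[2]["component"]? "database"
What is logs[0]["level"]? "ERROR"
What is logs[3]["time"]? "2024-01-15T06:10:34.190Z"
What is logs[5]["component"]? "notification"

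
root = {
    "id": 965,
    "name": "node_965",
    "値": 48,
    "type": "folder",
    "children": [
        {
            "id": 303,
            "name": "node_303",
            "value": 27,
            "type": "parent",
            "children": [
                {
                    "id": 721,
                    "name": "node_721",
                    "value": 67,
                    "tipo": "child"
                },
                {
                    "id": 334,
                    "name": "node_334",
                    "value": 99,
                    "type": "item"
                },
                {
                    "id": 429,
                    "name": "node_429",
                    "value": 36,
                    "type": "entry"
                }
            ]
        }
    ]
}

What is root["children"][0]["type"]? "parent"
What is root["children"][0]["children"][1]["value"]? 99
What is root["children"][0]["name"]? "node_303"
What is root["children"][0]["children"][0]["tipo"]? "child"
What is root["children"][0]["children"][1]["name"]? "node_334"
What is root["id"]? 965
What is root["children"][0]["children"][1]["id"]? 334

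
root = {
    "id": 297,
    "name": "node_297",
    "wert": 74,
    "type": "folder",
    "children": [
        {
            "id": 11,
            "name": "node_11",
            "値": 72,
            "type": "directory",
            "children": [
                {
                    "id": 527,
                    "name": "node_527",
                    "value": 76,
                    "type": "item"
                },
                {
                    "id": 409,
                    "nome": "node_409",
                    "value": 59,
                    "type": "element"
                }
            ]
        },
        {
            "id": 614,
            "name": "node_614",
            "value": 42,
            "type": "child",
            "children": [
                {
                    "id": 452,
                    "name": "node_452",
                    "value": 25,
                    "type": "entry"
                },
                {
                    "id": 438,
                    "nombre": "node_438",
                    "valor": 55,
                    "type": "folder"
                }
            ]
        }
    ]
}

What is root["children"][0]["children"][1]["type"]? "element"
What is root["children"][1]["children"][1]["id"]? 438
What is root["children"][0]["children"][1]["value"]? 59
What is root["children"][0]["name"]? "node_11"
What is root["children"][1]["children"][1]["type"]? "folder"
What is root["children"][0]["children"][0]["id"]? 527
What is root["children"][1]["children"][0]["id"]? 452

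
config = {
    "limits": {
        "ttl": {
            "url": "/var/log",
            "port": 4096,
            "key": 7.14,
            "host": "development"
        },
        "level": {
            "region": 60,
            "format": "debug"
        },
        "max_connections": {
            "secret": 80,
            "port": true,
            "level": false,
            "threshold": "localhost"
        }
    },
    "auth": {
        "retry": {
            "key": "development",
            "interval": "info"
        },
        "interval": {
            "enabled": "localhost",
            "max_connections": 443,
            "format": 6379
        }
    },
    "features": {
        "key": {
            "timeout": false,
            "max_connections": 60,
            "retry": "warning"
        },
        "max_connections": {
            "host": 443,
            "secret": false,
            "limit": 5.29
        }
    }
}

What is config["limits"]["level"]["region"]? 60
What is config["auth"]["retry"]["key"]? "development"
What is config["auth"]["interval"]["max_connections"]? 443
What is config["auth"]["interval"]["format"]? 6379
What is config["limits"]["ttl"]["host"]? "development"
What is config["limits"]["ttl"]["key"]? 7.14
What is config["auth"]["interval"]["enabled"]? "localhost"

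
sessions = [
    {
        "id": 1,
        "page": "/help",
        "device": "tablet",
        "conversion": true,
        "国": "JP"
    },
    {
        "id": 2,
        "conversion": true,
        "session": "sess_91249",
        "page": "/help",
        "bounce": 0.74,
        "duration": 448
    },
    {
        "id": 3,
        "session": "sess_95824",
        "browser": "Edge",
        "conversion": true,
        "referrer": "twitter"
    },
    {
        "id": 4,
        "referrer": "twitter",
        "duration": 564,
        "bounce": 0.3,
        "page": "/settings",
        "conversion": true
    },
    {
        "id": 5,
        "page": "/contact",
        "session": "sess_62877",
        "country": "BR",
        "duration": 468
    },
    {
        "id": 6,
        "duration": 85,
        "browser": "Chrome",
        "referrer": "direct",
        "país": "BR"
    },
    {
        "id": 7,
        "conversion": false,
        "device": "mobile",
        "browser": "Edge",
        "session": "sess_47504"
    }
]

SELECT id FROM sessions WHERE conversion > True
[]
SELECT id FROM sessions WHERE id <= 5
[1, 2, 3, 4, 5]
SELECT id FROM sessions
[1, 2, 3, 4, 5, 6, 7]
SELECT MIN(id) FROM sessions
1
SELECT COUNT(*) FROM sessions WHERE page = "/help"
2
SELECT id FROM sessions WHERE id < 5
[1, 2, 3, 4]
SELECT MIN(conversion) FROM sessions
False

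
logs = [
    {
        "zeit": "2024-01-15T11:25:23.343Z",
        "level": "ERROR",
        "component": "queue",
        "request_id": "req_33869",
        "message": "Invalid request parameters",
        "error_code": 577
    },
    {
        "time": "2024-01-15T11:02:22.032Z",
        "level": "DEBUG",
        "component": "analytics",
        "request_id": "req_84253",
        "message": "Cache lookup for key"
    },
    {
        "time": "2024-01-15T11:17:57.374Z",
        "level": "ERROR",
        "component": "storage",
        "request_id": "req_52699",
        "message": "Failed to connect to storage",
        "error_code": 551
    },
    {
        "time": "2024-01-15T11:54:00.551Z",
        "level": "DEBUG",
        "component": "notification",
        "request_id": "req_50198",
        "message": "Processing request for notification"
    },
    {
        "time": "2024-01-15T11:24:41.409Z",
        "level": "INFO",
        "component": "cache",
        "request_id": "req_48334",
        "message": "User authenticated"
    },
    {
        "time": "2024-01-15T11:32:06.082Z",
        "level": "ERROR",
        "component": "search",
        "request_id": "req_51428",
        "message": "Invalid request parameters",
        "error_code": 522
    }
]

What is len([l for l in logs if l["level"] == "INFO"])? 1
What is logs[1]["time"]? "2024-01-15T11:02:22.032Z"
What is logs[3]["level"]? "DEBUG"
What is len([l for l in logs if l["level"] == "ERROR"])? 3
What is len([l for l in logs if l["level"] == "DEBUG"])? 2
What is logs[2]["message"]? "Failed to connect to storage"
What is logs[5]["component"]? "search"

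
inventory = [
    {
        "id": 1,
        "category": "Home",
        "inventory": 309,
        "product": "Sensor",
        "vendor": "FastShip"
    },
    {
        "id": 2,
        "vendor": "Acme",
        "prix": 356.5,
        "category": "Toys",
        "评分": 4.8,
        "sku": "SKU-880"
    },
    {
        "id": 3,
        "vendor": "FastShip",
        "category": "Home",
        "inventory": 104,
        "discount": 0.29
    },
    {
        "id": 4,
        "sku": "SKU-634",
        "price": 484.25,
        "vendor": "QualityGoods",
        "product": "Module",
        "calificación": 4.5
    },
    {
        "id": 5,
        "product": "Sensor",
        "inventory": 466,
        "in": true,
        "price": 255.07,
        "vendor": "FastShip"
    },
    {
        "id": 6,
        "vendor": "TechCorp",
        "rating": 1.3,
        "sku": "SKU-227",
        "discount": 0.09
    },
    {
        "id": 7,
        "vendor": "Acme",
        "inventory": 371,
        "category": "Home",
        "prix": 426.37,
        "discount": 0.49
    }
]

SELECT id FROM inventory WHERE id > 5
[6, 7]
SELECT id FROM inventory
[1, 2, 3, 4, 5, 6, 7]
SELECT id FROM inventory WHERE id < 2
[1]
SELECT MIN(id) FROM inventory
1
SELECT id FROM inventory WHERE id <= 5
[1, 2, 3, 4, 5]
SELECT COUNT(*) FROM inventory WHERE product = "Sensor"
2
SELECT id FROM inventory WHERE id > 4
[5, 6, 7]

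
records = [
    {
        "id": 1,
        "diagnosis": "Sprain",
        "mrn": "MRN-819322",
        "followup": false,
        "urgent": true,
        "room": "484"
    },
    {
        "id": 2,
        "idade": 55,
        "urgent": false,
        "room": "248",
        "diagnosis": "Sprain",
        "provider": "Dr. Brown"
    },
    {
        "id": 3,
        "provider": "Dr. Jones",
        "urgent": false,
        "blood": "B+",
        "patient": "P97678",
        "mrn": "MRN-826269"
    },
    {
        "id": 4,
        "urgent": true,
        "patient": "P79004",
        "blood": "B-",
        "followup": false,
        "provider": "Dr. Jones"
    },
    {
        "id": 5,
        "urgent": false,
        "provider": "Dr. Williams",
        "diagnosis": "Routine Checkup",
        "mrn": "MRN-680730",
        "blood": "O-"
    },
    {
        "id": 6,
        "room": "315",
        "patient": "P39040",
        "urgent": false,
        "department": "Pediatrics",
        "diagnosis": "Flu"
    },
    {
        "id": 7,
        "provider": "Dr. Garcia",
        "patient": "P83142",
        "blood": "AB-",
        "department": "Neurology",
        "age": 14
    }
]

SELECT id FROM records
[1, 2, 3, 4, 5, 6, 7]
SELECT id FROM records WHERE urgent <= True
[1, 2, 3, 4, 5, 6]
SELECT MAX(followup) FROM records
False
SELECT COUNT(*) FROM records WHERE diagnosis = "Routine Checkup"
1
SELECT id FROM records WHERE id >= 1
[1, 2, 3, 4, 5, 6, 7]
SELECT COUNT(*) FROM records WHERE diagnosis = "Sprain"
2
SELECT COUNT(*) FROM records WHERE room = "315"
1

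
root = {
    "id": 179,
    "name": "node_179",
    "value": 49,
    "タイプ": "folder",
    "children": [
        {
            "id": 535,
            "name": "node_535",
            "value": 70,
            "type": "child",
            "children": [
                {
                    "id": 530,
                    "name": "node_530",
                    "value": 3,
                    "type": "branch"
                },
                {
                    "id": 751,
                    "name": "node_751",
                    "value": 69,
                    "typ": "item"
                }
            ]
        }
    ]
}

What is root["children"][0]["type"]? "child"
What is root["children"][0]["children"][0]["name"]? "node_530"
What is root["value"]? 49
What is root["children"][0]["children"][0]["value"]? 3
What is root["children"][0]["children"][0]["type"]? "branch"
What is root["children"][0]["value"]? 70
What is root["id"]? 179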